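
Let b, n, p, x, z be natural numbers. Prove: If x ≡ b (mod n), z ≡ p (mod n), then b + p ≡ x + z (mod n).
x ≡ b (mod n) and z ≡ p (mod n), therefore x + z ≡ b + p (mod n). Then b + p ≡ x + z (mod n).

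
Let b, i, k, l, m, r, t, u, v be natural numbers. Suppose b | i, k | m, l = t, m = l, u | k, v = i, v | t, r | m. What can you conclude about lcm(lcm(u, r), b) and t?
lcm(lcm(u, r), b) | t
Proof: m = l and l = t, so m = t. Since u | k and k | m, u | m. Since r | m, lcm(u, r) | m. m = t, so lcm(u, r) | t. v = i and v | t, therefore i | t. Because b | i, b | t. lcm(u, r) | t, so lcm(lcm(u, r), b) | t.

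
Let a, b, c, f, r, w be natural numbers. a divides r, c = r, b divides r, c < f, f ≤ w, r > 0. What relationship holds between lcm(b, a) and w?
lcm(b, a) < w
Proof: b divides r and a divides r, so lcm(b, a) divides r. Since r > 0, lcm(b, a) ≤ r. c = r and c < f, therefore r < f. f ≤ w, so r < w. lcm(b, a) ≤ r, so lcm(b, a) < w.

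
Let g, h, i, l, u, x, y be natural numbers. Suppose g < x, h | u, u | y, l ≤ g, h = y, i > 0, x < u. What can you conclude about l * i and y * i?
l * i < y * i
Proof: h = y and h | u, hence y | u. u | y, so u = y. g < x and x < u, thus g < u. l ≤ g, so l < u. u = y, so l < y. Since i > 0, l * i < y * i.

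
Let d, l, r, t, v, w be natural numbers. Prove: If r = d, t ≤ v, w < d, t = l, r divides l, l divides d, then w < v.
r = d and r divides l, hence d divides l. Since l divides d, l = d. t = l, so t = d. t ≤ v, so d ≤ v. w < d, so w < v.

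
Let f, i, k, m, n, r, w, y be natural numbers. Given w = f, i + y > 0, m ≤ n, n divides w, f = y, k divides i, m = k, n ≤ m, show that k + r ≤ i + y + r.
Because w = f and f = y, w = y. n ≤ m and m ≤ n, therefore n = m. From m = k, n = k. n divides w, so k divides w. Since w = y, k divides y. k divides i, so k divides i + y. i + y > 0, so k ≤ i + y. Then k + r ≤ i + y + r.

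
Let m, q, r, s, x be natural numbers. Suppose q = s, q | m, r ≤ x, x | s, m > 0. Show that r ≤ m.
Because q = s and q | m, s | m. Since x | s, x | m. m > 0, so x ≤ m. Since r ≤ x, r ≤ m.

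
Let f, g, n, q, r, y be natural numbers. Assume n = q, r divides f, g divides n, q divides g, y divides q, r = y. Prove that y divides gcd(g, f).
n = q and g divides n, hence g divides q. Since q divides g, q = g. From y divides q, y divides g. r = y and r divides f, so y divides f. Since y divides g, y divides gcd(g, f).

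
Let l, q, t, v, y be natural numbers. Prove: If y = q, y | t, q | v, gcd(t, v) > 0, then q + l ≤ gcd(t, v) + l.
y = q and y | t, therefore q | t. Because q | v, q | gcd(t, v). Since gcd(t, v) > 0, q ≤ gcd(t, v). Then q + l ≤ gcd(t, v) + l.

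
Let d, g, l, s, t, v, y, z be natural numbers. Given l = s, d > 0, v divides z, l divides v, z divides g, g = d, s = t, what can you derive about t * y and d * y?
t * y ≤ d * y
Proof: From v divides z and z divides g, v divides g. l divides v, so l divides g. Since g = d, l divides d. l = s, so s divides d. d > 0, so s ≤ d. s = t, so t ≤ d. By multiplying by a non-negative, t * y ≤ d * y.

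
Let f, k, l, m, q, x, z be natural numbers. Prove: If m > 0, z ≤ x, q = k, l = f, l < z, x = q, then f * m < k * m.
x = q and q = k, thus x = k. Because l = f and l < z, f < z. z ≤ x, so f < x. From x = k, f < k. m > 0, so f * m < k * m.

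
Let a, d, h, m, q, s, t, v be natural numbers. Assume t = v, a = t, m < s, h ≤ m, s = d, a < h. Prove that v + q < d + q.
Since a = t and a < h, t < h. Since h ≤ m, t < m. t = v, so v < m. Since s = d and m < s, m < d. v < m, so v < d. Then v + q < d + q.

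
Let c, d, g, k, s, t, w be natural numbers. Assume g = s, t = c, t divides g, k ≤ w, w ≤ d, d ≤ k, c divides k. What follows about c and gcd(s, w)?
c divides gcd(s, w)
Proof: t = c and t divides g, so c divides g. g = s, so c divides s. w ≤ d and d ≤ k, therefore w ≤ k. k ≤ w, so k = w. c divides k, so c divides w. Since c divides s, c divides gcd(s, w).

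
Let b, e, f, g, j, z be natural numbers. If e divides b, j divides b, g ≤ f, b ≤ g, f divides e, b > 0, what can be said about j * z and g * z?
j * z ≤ g * z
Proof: f divides e and e divides b, hence f divides b. b > 0, so f ≤ b. g ≤ f, so g ≤ b. Because b ≤ g, b = g. j divides b and b > 0, thus j ≤ b. b = g, so j ≤ g. By multiplying by a non-negative, j * z ≤ g * z.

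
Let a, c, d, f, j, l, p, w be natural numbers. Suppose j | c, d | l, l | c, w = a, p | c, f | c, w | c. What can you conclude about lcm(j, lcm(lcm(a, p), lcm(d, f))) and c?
lcm(j, lcm(lcm(a, p), lcm(d, f))) | c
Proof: w = a and w | c, so a | c. p | c, so lcm(a, p) | c. From d | l and l | c, d | c. Since f | c, lcm(d, f) | c. lcm(a, p) | c, so lcm(lcm(a, p), lcm(d, f)) | c. Because j | c, lcm(j, lcm(lcm(a, p), lcm(d, f))) | c.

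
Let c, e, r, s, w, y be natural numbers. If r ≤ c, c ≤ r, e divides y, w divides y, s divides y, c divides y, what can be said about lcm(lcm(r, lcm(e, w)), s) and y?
lcm(lcm(r, lcm(e, w)), s) divides y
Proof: c ≤ r and r ≤ c, hence c = r. c divides y, so r divides y. e divides y and w divides y, so lcm(e, w) divides y. Since r divides y, lcm(r, lcm(e, w)) divides y. Because s divides y, lcm(lcm(r, lcm(e, w)), s) divides y.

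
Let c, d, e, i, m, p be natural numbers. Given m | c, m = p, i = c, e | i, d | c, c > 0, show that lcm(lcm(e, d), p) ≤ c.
i = c and e | i, hence e | c. From d | c, lcm(e, d) | c. From m = p and m | c, p | c. Since lcm(e, d) | c, lcm(lcm(e, d), p) | c. From c > 0, lcm(lcm(e, d), p) ≤ c.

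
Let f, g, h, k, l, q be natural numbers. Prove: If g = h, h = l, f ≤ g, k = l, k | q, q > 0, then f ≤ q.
g = h and h = l, therefore g = l. Because f ≤ g, f ≤ l. Because k | q and q > 0, k ≤ q. k = l, so l ≤ q. Because f ≤ l, f ≤ q.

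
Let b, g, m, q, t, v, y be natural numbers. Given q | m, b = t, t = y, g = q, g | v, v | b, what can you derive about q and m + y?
q | m + y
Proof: b = t and t = y, thus b = y. From g | v and v | b, g | b. Since g = q, q | b. b = y, so q | y. q | m, so q | m + y.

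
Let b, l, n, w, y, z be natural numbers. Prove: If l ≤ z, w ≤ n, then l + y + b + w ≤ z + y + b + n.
l ≤ z, thus l + y ≤ z + y. Then l + y + b ≤ z + y + b. Because w ≤ n, l + y + b + w ≤ z + y + b + n.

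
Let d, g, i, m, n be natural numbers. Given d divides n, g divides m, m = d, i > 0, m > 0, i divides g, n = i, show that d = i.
From i divides g and g divides m, i divides m. Since m > 0, i ≤ m. m = d, so i ≤ d. Since n = i and d divides n, d divides i. Since i > 0, d ≤ i. Since i ≤ d, i = d. Then d = i.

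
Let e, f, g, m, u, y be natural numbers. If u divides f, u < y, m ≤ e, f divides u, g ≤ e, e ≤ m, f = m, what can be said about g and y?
g < y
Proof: u divides f and f divides u, so u = f. Since f = m, u = m. m ≤ e and e ≤ m, so m = e. u = m, so u = e. Since u < y, e < y. g ≤ e, so g < y.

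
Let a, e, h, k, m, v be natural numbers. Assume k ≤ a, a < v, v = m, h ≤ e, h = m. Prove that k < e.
Because v = m and a < v, a < m. h = m and h ≤ e, so m ≤ e. a < m, so a < e. Since k ≤ a, k < e.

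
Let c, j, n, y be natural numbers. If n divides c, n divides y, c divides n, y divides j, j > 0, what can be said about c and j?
c ≤ j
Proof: Because n divides c and c divides n, n = c. From n divides y and y divides j, n divides j. Since j > 0, n ≤ j. From n = c, c ≤ j.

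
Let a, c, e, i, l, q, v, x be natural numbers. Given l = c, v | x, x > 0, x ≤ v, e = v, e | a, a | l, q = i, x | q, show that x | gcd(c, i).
v | x and x > 0, so v ≤ x. x ≤ v, so v = x. e | a and a | l, hence e | l. Since e = v, v | l. Since v = x, x | l. l = c, so x | c. q = i and x | q, therefore x | i. Since x | c, x | gcd(c, i).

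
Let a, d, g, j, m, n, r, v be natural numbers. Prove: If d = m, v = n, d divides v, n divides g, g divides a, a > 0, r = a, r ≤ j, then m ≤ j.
From v = n and d divides v, d divides n. n divides g and g divides a, therefore n divides a. Since d divides n, d divides a. Because a > 0, d ≤ a. r = a and r ≤ j, so a ≤ j. d ≤ a, so d ≤ j. Since d = m, m ≤ j.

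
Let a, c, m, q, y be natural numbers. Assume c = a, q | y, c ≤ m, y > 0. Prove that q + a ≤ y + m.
q | y and y > 0, so q ≤ y. Since c = a and c ≤ m, a ≤ m. Since q ≤ y, q + a ≤ y + m.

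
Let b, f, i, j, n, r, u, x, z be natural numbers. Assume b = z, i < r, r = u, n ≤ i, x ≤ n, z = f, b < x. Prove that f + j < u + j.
From b = z and z = f, b = f. Because b < x, f < x. x ≤ n, so f < n. n ≤ i and i < r, hence n < r. r = u, so n < u. From f < n, f < u. Then f + j < u + j.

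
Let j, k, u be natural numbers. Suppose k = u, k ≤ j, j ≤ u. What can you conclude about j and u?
j = u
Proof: k = u and k ≤ j, hence u ≤ j. j ≤ u, so u = j. Then j = u.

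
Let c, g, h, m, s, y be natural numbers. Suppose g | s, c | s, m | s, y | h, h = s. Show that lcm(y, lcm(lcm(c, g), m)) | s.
h = s and y | h, thus y | s. From c | s and g | s, lcm(c, g) | s. m | s, so lcm(lcm(c, g), m) | s. y | s, so lcm(y, lcm(lcm(c, g), m)) | s.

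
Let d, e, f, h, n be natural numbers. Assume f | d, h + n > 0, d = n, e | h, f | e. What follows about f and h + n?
f ≤ h + n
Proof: f | e and e | h, hence f | h. d = n and f | d, therefore f | n. Since f | h, f | h + n. Since h + n > 0, f ≤ h + n.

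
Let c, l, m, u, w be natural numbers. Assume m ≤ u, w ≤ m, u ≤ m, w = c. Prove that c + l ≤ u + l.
m ≤ u and u ≤ m, so m = u. Because w = c and w ≤ m, c ≤ m. Since m = u, c ≤ u. Then c + l ≤ u + l.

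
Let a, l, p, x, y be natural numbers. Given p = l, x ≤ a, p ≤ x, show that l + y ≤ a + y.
p = l and p ≤ x, hence l ≤ x. Since x ≤ a, l ≤ a. Then l + y ≤ a + y.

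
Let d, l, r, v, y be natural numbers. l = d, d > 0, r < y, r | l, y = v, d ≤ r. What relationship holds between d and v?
d < v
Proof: From l = d and r | l, r | d. d > 0, so r ≤ d. d ≤ r, so r = d. y = v and r < y, hence r < v. Since r = d, d < v.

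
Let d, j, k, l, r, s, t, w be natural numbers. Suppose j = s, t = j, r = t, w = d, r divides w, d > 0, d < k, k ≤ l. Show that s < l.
w = d and r divides w, so r divides d. From r = t, t divides d. Since t = j, j divides d. Because d > 0, j ≤ d. d < k, so j < k. Since k ≤ l, j < l. j = s, so s < l.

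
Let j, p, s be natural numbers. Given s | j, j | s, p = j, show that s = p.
j | s and s | j, thus j = s. Since p = j, p = s. Then s = p.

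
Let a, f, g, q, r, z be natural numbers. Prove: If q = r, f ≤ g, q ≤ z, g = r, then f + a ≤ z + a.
g = r and f ≤ g, hence f ≤ r. q = r and q ≤ z, so r ≤ z. f ≤ r, so f ≤ z. Then f + a ≤ z + a.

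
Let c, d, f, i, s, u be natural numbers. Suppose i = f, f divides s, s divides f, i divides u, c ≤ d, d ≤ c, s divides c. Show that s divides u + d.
f divides s and s divides f, so f = s. i = f, so i = s. Because i divides u, s divides u. c ≤ d and d ≤ c, so c = d. s divides c, so s divides d. Since s divides u, s divides u + d.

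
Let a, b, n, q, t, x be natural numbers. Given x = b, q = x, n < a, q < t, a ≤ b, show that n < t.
From n < a and a ≤ b, n < b. q = x and x = b, so q = b. Since q < t, b < t. Since n < b, n < t.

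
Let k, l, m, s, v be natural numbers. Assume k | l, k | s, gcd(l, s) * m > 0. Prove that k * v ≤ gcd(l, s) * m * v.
k | l and k | s, hence k | gcd(l, s). Then k | gcd(l, s) * m. gcd(l, s) * m > 0, so k ≤ gcd(l, s) * m. Then k * v ≤ gcd(l, s) * m * v.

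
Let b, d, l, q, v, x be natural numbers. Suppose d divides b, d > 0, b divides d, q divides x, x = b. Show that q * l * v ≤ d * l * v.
b divides d and d divides b, therefore b = d. x = b and q divides x, hence q divides b. Since b = d, q divides d. Since d > 0, q ≤ d. By multiplying by a non-negative, q * l ≤ d * l. By multiplying by a non-negative, q * l * v ≤ d * l * v.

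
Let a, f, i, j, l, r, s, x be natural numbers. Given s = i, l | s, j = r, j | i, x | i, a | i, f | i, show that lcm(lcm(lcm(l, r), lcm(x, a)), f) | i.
s = i and l | s, hence l | i. j = r and j | i, hence r | i. l | i, so lcm(l, r) | i. From x | i and a | i, lcm(x, a) | i. Since lcm(l, r) | i, lcm(lcm(l, r), lcm(x, a)) | i. f | i, so lcm(lcm(lcm(l, r), lcm(x, a)), f) | i.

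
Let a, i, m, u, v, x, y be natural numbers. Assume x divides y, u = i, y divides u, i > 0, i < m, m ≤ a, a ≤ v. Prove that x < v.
u = i and y divides u, so y divides i. x divides y, so x divides i. Since i > 0, x ≤ i. m ≤ a and a ≤ v, so m ≤ v. Since i < m, i < v. x ≤ i, so x < v.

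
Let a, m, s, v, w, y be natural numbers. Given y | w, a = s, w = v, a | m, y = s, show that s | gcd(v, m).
w = v and y | w, hence y | v. y = s, so s | v. a = s and a | m, therefore s | m. s | v, so s | gcd(v, m).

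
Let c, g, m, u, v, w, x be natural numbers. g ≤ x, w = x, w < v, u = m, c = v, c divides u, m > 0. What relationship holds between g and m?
g < m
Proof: w = x and w < v, so x < v. Because g ≤ x, g < v. Since c = v and c divides u, v divides u. u = m, so v divides m. m > 0, so v ≤ m. Since g < v, g < m.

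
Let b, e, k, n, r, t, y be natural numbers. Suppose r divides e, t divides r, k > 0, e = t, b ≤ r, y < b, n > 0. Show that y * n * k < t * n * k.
e = t and r divides e, therefore r divides t. t divides r, so r = t. Because y < b and b ≤ r, y < r. Because r = t, y < t. Since n > 0, by multiplying by a positive, y * n < t * n. Since k > 0, by multiplying by a positive, y * n * k < t * n * k.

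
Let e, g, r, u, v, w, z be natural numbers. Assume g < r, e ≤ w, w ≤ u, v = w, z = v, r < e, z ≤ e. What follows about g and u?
g < u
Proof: Because z = v and v = w, z = w. z ≤ e, so w ≤ e. e ≤ w, so e = w. g < r and r < e, hence g < e. Since e = w, g < w. Since w ≤ u, g < u.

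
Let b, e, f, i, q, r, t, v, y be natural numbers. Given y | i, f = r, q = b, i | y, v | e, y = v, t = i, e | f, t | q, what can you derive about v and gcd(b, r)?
v | gcd(b, r)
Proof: i | y and y | i, therefore i = y. Since t = i, t = y. y = v, so t = v. Because q = b and t | q, t | b. t = v, so v | b. f = r and e | f, therefore e | r. Since v | e, v | r. v | b, so v | gcd(b, r).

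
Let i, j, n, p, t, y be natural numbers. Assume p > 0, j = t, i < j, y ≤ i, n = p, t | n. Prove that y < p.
y ≤ i and i < j, hence y < j. From j = t, y < t. Since n = p and t | n, t | p. p > 0, so t ≤ p. y < t, so y < p.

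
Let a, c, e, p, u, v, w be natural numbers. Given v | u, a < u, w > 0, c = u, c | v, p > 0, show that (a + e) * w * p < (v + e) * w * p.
Since c = u and c | v, u | v. Since v | u, u = v. From a < u, a < v. Then a + e < v + e. From w > 0, (a + e) * w < (v + e) * w. p > 0, so (a + e) * w * p < (v + e) * w * p.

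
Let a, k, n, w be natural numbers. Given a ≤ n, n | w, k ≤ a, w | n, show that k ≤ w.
n | w and w | n, hence n = w. Since a ≤ n, a ≤ w. k ≤ a, so k ≤ w.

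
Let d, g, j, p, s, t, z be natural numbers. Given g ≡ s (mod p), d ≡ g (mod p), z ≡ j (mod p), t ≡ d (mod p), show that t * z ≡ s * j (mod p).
t ≡ d (mod p) and d ≡ g (mod p), so t ≡ g (mod p). Since g ≡ s (mod p), t ≡ s (mod p). z ≡ j (mod p), so t * z ≡ s * j (mod p).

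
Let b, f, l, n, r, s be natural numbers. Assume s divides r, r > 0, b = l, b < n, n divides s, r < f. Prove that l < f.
Since n divides s and s divides r, n divides r. r > 0, so n ≤ r. Since b < n, b < r. r < f, so b < f. b = l, so l < f.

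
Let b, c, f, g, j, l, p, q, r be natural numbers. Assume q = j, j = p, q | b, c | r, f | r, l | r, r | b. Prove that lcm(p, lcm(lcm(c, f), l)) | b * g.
Since q = j and j = p, q = p. Since q | b, p | b. c | r and f | r, so lcm(c, f) | r. Since l | r, lcm(lcm(c, f), l) | r. Since r | b, lcm(lcm(c, f), l) | b. From p | b, lcm(p, lcm(lcm(c, f), l)) | b. Then lcm(p, lcm(lcm(c, f), l)) | b * g.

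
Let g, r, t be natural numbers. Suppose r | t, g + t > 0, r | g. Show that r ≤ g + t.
r | g and r | t, thus r | g + t. g + t > 0, so r ≤ g + t.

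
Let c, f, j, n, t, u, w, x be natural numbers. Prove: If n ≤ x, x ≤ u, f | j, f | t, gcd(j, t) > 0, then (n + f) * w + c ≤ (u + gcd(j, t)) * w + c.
From n ≤ x and x ≤ u, n ≤ u. From f | j and f | t, f | gcd(j, t). gcd(j, t) > 0, so f ≤ gcd(j, t). n ≤ u, so n + f ≤ u + gcd(j, t). Then (n + f) * w ≤ (u + gcd(j, t)) * w. Then (n + f) * w + c ≤ (u + gcd(j, t)) * w + c.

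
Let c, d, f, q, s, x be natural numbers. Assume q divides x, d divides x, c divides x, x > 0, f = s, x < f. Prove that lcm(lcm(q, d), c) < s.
Since q divides x and d divides x, lcm(q, d) divides x. From c divides x, lcm(lcm(q, d), c) divides x. x > 0, so lcm(lcm(q, d), c) ≤ x. Since f = s and x < f, x < s. Since lcm(lcm(q, d), c) ≤ x, lcm(lcm(q, d), c) < s.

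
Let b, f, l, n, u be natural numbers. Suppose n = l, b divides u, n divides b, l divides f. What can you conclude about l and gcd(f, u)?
l divides gcd(f, u)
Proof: n = l and n divides b, so l divides b. Since b divides u, l divides u. From l divides f, l divides gcd(f, u).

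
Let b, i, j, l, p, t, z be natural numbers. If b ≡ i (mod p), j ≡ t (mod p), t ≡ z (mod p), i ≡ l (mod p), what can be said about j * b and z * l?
j * b ≡ z * l (mod p)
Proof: j ≡ t (mod p) and t ≡ z (mod p), thus j ≡ z (mod p). Because b ≡ i (mod p) and i ≡ l (mod p), b ≡ l (mod p). Since j ≡ z (mod p), j * b ≡ z * l (mod p).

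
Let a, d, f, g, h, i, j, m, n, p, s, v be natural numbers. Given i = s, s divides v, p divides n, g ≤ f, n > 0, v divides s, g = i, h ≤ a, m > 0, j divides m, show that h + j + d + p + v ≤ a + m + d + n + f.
Since j divides m and m > 0, j ≤ m. Then j + d ≤ m + d. Since h ≤ a, h + j + d ≤ a + m + d. p divides n and n > 0, therefore p ≤ n. g = i and i = s, hence g = s. s divides v and v divides s, hence s = v. g = s, so g = v. Since g ≤ f, v ≤ f. Since p ≤ n, p + v ≤ n + f. Since h + j + d ≤ a + m + d, h + j + d + p + v ≤ a + m + d + n + f.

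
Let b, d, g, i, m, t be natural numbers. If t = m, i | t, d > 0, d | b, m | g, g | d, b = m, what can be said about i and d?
i ≤ d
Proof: m | g and g | d, therefore m | d. b = m and d | b, thus d | m. Since m | d, m = d. t = m, so t = d. i | t, so i | d. d > 0, so i ≤ d.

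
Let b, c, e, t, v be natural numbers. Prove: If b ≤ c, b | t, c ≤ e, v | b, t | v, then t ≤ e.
t | v and v | b, therefore t | b. b | t, so b = t. Because b ≤ c and c ≤ e, b ≤ e. b = t, so t ≤ e.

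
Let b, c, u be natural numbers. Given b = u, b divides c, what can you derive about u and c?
u divides c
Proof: Because b = u and b divides c, by substitution, u divides c.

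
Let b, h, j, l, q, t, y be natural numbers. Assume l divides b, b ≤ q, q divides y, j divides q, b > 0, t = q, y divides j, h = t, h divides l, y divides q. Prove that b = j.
h = t and t = q, thus h = q. Since h divides l, q divides l. From l divides b, q divides b. b > 0, so q ≤ b. b ≤ q, so b = q. y divides q and q divides y, so y = q. Since y divides j, q divides j. Since j divides q, q = j. b = q, so b = j.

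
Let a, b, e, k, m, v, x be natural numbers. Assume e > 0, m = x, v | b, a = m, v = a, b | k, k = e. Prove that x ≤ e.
Since v = a and a = m, v = m. v | b and b | k, hence v | k. Since v = m, m | k. k = e, so m | e. Since e > 0, m ≤ e. Since m = x, x ≤ e.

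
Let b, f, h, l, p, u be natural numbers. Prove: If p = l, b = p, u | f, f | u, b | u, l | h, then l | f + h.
u | f and f | u, hence u = f. From b | u, b | f. Since b = p, p | f. Since p = l, l | f. Since l | h, l | f + h.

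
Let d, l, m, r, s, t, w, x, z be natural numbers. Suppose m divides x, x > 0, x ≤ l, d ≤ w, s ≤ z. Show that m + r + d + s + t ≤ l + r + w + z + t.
m divides x and x > 0, so m ≤ x. Since x ≤ l, m ≤ l. Then m + r ≤ l + r. d ≤ w and s ≤ z, thus d + s ≤ w + z. m + r ≤ l + r, so m + r + d + s ≤ l + r + w + z. Then m + r + d + s + t ≤ l + r + w + z + t.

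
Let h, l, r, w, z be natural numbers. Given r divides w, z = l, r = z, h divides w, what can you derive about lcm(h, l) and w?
lcm(h, l) divides w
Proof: r = z and r divides w, therefore z divides w. Since z = l, l divides w. h divides w, so lcm(h, l) divides w.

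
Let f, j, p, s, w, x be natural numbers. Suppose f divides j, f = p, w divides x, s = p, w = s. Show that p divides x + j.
w = s and s = p, therefore w = p. From w divides x, p divides x. Because f = p and f divides j, p divides j. Since p divides x, p divides x + j.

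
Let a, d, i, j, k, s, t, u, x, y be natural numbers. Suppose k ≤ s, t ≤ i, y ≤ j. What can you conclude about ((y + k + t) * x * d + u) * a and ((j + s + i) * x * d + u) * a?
((y + k + t) * x * d + u) * a ≤ ((j + s + i) * x * d + u) * a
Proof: k ≤ s and t ≤ i, therefore k + t ≤ s + i. Since y ≤ j, y + k + t ≤ j + s + i. Then (y + k + t) * x ≤ (j + s + i) * x. Then (y + k + t) * x * d ≤ (j + s + i) * x * d. Then (y + k + t) * x * d + u ≤ (j + s + i) * x * d + u. Then ((y + k + t) * x * d + u) * a ≤ ((j + s + i) * x * d + u) * a.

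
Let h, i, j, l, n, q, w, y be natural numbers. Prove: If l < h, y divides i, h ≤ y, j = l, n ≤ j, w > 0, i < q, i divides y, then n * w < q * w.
y divides i and i divides y, hence y = i. j = l and n ≤ j, thus n ≤ l. l < h and h ≤ y, so l < y. Since n ≤ l, n < y. From y = i, n < i. i < q, so n < q. Since w > 0, by multiplying by a positive, n * w < q * w.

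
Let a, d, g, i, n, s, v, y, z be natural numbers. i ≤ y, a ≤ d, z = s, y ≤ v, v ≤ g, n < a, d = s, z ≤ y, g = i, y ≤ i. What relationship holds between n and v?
n < v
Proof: i ≤ y and y ≤ i, hence i = y. Since g = i, g = y. Since v ≤ g, v ≤ y. Since y ≤ v, y = v. d = s and a ≤ d, thus a ≤ s. From z = s and z ≤ y, s ≤ y. a ≤ s, so a ≤ y. Since n < a, n < y. From y = v, n < v.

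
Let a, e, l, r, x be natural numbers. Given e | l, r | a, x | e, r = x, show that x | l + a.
From x | e and e | l, x | l. Because r = x and r | a, x | a. Because x | l, x | l + a.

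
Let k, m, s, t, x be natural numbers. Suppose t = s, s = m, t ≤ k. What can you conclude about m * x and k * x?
m * x ≤ k * x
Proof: t = s and s = m, hence t = m. Since t ≤ k, m ≤ k. Then m * x ≤ k * x.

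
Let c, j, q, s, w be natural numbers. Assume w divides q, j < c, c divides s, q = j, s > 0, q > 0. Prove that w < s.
Since w divides q and q > 0, w ≤ q. Since q = j, w ≤ j. Because c divides s and s > 0, c ≤ s. Since j < c, j < s. w ≤ j, so w < s.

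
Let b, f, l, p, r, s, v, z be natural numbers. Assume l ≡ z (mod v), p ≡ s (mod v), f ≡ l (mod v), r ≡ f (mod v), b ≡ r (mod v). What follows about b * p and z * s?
b * p ≡ z * s (mod v)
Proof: b ≡ r (mod v) and r ≡ f (mod v), therefore b ≡ f (mod v). Since f ≡ l (mod v), b ≡ l (mod v). l ≡ z (mod v), so b ≡ z (mod v). From p ≡ s (mod v), by multiplying congruences, b * p ≡ z * s (mod v).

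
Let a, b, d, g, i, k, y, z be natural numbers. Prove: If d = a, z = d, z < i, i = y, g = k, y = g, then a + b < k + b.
z = d and d = a, thus z = a. Since i = y and y = g, i = g. g = k, so i = k. Because z < i, z < k. Since z = a, a < k. Then a + b < k + b.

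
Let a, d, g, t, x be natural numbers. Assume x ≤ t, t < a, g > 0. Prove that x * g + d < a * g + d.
Since x ≤ t and t < a, x < a. g > 0, so x * g < a * g. Then x * g + d < a * g + d.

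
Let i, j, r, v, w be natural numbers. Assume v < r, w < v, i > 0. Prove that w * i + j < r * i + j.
w < v and v < r, therefore w < r. Since i > 0, by multiplying by a positive, w * i < r * i. Then w * i + j < r * i + j.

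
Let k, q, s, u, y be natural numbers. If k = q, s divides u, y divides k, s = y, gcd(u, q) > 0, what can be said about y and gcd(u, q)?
y ≤ gcd(u, q)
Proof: s = y and s divides u, therefore y divides u. From k = q and y divides k, y divides q. y divides u, so y divides gcd(u, q). Since gcd(u, q) > 0, y ≤ gcd(u, q).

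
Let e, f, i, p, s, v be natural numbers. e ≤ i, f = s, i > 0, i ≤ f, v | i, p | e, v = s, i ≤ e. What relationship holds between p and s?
p | s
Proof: Because e ≤ i and i ≤ e, e = i. Because f = s and i ≤ f, i ≤ s. Because v = s and v | i, s | i. i > 0, so s ≤ i. i ≤ s, so i = s. Since e = i, e = s. Since p | e, p | s.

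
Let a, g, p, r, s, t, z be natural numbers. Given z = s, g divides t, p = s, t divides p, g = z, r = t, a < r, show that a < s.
p = s and t divides p, thus t divides s. g = z and z = s, therefore g = s. Since g divides t, s divides t. t divides s, so t = s. r = t and a < r, hence a < t. Since t = s, a < s.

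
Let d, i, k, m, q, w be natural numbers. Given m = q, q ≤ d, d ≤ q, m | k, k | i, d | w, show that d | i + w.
Because q ≤ d and d ≤ q, q = d. Since m = q, m = d. m | k and k | i, thus m | i. Since m = d, d | i. Since d | w, d | i + w.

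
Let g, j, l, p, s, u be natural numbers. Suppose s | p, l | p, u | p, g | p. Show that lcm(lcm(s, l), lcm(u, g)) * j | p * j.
s | p and l | p, therefore lcm(s, l) | p. Since u | p and g | p, lcm(u, g) | p. Because lcm(s, l) | p, lcm(lcm(s, l), lcm(u, g)) | p. Then lcm(lcm(s, l), lcm(u, g)) * j | p * j.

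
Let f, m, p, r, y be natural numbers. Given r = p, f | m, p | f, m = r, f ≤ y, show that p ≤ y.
m = r and r = p, thus m = p. Since f | m, f | p. p | f, so f = p. Since f ≤ y, p ≤ y.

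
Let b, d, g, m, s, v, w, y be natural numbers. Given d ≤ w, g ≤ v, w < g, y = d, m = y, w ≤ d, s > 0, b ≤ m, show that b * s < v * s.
From m = y and y = d, m = d. b ≤ m, so b ≤ d. w ≤ d and d ≤ w, thus w = d. w < g, so d < g. Since b ≤ d, b < g. Because g ≤ v, b < v. Since s > 0, b * s < v * s.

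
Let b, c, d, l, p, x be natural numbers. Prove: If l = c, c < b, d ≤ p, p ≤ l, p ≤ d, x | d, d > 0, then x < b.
Because x | d and d > 0, x ≤ d. p ≤ d and d ≤ p, so p = d. Since p ≤ l, d ≤ l. Since x ≤ d, x ≤ l. l = c, so x ≤ c. Since c < b, x < b.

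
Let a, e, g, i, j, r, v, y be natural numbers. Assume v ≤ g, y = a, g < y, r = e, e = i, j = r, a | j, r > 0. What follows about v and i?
v < i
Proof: y = a and g < y, thus g < a. Since v ≤ g, v < a. r = e and e = i, therefore r = i. From j = r and a | j, a | r. From r > 0, a ≤ r. Since r = i, a ≤ i. Since v < a, v < i.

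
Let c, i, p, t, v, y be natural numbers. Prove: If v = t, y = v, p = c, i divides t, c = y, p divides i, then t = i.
Because y = v and v = t, y = t. p = c and c = y, therefore p = y. Since p divides i, y divides i. y = t, so t divides i. Since i divides t, i = t. Then t = i.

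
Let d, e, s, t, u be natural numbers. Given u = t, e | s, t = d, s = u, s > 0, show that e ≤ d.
Since s = u and u = t, s = t. Because e | s and s > 0, e ≤ s. Since s = t, e ≤ t. Since t = d, e ≤ d.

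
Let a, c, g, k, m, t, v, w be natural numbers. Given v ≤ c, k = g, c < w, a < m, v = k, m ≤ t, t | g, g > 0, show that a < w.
Since t | g and g > 0, t ≤ g. m ≤ t, so m ≤ g. a < m, so a < g. Since v = k and k = g, v = g. v ≤ c, so g ≤ c. a < g, so a < c. Since c < w, a < w.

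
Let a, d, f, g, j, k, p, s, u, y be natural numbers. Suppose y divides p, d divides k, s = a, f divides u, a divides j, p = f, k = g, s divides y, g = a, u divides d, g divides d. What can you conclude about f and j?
f divides j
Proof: Because s divides y and y divides p, s divides p. Since s = a, a divides p. p = f, so a divides f. k = g and d divides k, hence d divides g. Since g divides d, d = g. Since g = a, d = a. f divides u and u divides d, therefore f divides d. d = a, so f divides a. From a divides f, a = f. a divides j, so f divides j.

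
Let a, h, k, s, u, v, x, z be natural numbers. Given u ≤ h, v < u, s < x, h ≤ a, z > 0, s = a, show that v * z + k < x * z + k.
v < u and u ≤ h, so v < h. s = a and s < x, hence a < x. h ≤ a, so h < x. Since v < h, v < x. z > 0, so v * z < x * z. Then v * z + k < x * z + k.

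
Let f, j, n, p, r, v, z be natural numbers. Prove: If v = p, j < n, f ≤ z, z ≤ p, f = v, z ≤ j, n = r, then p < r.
Since f = v and v = p, f = p. f ≤ z, so p ≤ z. z ≤ p, so z = p. z ≤ j and j < n, thus z < n. n = r, so z < r. z = p, so p < r.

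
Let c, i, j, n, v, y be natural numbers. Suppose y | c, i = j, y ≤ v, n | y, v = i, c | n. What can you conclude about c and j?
c ≤ j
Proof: v = i and i = j, therefore v = j. c | n and n | y, therefore c | y. y | c, so y = c. Because y ≤ v, c ≤ v. From v = j, c ≤ j.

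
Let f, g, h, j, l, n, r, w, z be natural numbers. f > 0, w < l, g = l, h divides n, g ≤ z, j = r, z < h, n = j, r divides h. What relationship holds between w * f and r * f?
w * f < r * f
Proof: n = j and h divides n, thus h divides j. Since j = r, h divides r. From r divides h, h = r. g ≤ z and z < h, therefore g < h. g = l, so l < h. h = r, so l < r. w < l, so w < r. Using f > 0, by multiplying by a positive, w * f < r * f.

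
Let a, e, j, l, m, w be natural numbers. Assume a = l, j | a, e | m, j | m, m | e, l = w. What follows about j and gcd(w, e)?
j | gcd(w, e)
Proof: From a = l and l = w, a = w. Since j | a, j | w. Because m | e and e | m, m = e. j | m, so j | e. j | w, so j | gcd(w, e).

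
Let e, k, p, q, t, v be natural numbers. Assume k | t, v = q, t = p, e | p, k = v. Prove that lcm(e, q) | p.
t = p and k | t, thus k | p. k = v, so v | p. v = q, so q | p. e | p, so lcm(e, q) | p.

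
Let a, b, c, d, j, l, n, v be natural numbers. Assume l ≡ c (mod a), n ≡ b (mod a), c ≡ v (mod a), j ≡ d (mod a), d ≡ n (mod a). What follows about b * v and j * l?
b * v ≡ j * l (mod a)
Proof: j ≡ d (mod a) and d ≡ n (mod a), therefore j ≡ n (mod a). Since n ≡ b (mod a), j ≡ b (mod a). l ≡ c (mod a) and c ≡ v (mod a), hence l ≡ v (mod a). Since j ≡ b (mod a), j * l ≡ b * v (mod a). Then b * v ≡ j * l (mod a).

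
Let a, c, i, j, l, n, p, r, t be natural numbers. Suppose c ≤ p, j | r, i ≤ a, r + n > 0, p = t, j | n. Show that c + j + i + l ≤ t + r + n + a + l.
Since p = t and c ≤ p, c ≤ t. Since j | r and j | n, j | r + n. Since r + n > 0, j ≤ r + n. i ≤ a, so j + i ≤ r + n + a. Then j + i + l ≤ r + n + a + l. Since c ≤ t, c + j + i + l ≤ t + r + n + a + l.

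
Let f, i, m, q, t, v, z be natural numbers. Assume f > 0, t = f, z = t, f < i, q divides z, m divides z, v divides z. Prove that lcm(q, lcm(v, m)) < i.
Since z = t and t = f, z = f. v divides z and m divides z, thus lcm(v, m) divides z. Since q divides z, lcm(q, lcm(v, m)) divides z. z = f, so lcm(q, lcm(v, m)) divides f. Since f > 0, lcm(q, lcm(v, m)) ≤ f. Since f < i, lcm(q, lcm(v, m)) < i.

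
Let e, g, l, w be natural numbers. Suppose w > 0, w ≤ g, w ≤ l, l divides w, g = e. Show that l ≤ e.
l divides w and w > 0, hence l ≤ w. From w ≤ l, w = l. g = e and w ≤ g, hence w ≤ e. w = l, so l ≤ e.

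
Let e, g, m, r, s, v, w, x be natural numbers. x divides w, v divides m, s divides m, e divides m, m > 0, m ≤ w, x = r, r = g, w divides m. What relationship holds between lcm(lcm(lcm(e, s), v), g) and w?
lcm(lcm(lcm(e, s), v), g) divides w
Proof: w divides m and m > 0, so w ≤ m. m ≤ w, so m = w. Since e divides m and s divides m, lcm(e, s) divides m. Since v divides m, lcm(lcm(e, s), v) divides m. m = w, so lcm(lcm(e, s), v) divides w. x = r and r = g, so x = g. Because x divides w, g divides w. lcm(lcm(e, s), v) divides w, so lcm(lcm(lcm(e, s), v), g) divides w.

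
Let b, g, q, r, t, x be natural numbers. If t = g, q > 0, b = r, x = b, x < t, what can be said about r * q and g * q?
r * q < g * q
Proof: x = b and x < t, therefore b < t. b = r, so r < t. t = g, so r < g. Combined with q > 0, by multiplying by a positive, r * q < g * q.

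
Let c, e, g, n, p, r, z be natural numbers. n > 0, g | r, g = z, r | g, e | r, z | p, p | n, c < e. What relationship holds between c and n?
c < n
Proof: r | g and g | r, thus r = g. Since g = z, r = z. e | r, so e | z. Because z | p and p | n, z | n. Since e | z, e | n. Since n > 0, e ≤ n. c < e, so c < n.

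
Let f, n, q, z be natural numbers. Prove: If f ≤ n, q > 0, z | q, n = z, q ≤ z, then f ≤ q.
Since z | q and q > 0, z ≤ q. q ≤ z, so z = q. Since n = z and f ≤ n, f ≤ z. z = q, so f ≤ q.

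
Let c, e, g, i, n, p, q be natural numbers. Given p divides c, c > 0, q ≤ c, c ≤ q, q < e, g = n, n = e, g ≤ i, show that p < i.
p divides c and c > 0, thus p ≤ c. From q ≤ c and c ≤ q, q = c. q < e, so c < e. g = n and n = e, hence g = e. From g ≤ i, e ≤ i. c < e, so c < i. Since p ≤ c, p < i.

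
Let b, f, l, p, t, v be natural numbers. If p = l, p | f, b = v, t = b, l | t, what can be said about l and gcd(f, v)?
l | gcd(f, v)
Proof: From p = l and p | f, l | f. t = b and l | t, hence l | b. b = v, so l | v. Since l | f, l | gcd(f, v).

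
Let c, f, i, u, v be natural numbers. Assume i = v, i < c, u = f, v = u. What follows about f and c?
f < c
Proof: i = v and v = u, hence i = u. Since u = f, i = f. i < c, so f < c.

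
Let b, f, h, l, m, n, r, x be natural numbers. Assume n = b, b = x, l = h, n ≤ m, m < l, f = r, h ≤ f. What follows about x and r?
x < r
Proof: From n = b and b = x, n = x. n ≤ m and m < l, so n < l. l = h, so n < h. f = r and h ≤ f, hence h ≤ r. Since n < h, n < r. Since n = x, x < r.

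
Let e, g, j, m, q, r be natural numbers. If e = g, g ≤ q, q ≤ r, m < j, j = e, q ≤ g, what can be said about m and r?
m < r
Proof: j = e and e = g, thus j = g. g ≤ q and q ≤ g, therefore g = q. j = g, so j = q. m < j, so m < q. q ≤ r, so m < r.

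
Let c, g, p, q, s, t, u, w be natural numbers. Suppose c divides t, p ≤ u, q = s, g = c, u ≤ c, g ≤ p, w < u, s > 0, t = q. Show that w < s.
t = q and q = s, thus t = s. Since g = c and g ≤ p, c ≤ p. p ≤ u, so c ≤ u. u ≤ c, so c = u. c divides t, so u divides t. From t = s, u divides s. From s > 0, u ≤ s. w < u, so w < s.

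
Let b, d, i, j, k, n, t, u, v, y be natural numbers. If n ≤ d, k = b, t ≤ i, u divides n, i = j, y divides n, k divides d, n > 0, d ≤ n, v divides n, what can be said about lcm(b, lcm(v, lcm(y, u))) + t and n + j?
lcm(b, lcm(v, lcm(y, u))) + t ≤ n + j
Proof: d ≤ n and n ≤ d, hence d = n. Since k divides d, k divides n. Since k = b, b divides n. y divides n and u divides n, thus lcm(y, u) divides n. v divides n, so lcm(v, lcm(y, u)) divides n. Since b divides n, lcm(b, lcm(v, lcm(y, u))) divides n. n > 0, so lcm(b, lcm(v, lcm(y, u))) ≤ n. i = j and t ≤ i, thus t ≤ j. lcm(b, lcm(v, lcm(y, u))) ≤ n, so lcm(b, lcm(v, lcm(y, u))) + t ≤ n + j.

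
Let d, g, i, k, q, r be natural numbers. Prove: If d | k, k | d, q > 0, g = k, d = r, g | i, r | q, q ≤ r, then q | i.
Because k | d and d | k, k = d. Since d = r, k = r. From r | q and q > 0, r ≤ q. q ≤ r, so r = q. Since k = r, k = q. From g = k and g | i, k | i. k = q, so q | i.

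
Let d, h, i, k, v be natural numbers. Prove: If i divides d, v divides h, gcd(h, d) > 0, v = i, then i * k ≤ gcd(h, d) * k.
v = i and v divides h, thus i divides h. Since i divides d, i divides gcd(h, d). Since gcd(h, d) > 0, i ≤ gcd(h, d). By multiplying by a non-negative, i * k ≤ gcd(h, d) * k.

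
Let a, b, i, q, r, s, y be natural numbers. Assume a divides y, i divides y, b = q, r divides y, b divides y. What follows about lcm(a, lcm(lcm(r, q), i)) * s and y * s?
lcm(a, lcm(lcm(r, q), i)) * s divides y * s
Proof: From b = q and b divides y, q divides y. r divides y, so lcm(r, q) divides y. i divides y, so lcm(lcm(r, q), i) divides y. a divides y, so lcm(a, lcm(lcm(r, q), i)) divides y. Then lcm(a, lcm(lcm(r, q), i)) * s divides y * s.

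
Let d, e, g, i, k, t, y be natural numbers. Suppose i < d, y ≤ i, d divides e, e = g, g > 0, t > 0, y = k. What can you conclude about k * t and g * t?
k * t < g * t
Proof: y ≤ i and i < d, so y < d. y = k, so k < d. From e = g and d divides e, d divides g. Because g > 0, d ≤ g. k < d, so k < g. Since t > 0, by multiplying by a positive, k * t < g * t.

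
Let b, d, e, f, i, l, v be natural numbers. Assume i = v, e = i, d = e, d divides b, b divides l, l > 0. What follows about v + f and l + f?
v + f ≤ l + f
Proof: d divides b and b divides l, so d divides l. d = e, so e divides l. Since e = i, i divides l. Since l > 0, i ≤ l. i = v, so v ≤ l. Then v + f ≤ l + f.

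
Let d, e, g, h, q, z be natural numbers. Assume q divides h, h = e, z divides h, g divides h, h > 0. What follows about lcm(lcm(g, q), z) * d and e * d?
lcm(lcm(g, q), z) * d ≤ e * d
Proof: From g divides h and q divides h, lcm(g, q) divides h. Because z divides h, lcm(lcm(g, q), z) divides h. h > 0, so lcm(lcm(g, q), z) ≤ h. h = e, so lcm(lcm(g, q), z) ≤ e. By multiplying by a non-negative, lcm(lcm(g, q), z) * d ≤ e * d.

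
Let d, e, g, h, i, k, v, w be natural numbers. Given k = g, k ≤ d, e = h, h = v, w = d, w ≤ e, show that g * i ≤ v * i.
Because e = h and h = v, e = v. w = d and w ≤ e, therefore d ≤ e. Since e = v, d ≤ v. Since k ≤ d, k ≤ v. Since k = g, g ≤ v. By multiplying by a non-negative, g * i ≤ v * i.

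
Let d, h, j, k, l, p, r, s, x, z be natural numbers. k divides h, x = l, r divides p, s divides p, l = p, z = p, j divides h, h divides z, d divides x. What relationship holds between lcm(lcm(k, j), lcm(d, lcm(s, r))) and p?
lcm(lcm(k, j), lcm(d, lcm(s, r))) divides p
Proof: From k divides h and j divides h, lcm(k, j) divides h. Because z = p and h divides z, h divides p. lcm(k, j) divides h, so lcm(k, j) divides p. x = l and l = p, so x = p. d divides x, so d divides p. Since s divides p and r divides p, lcm(s, r) divides p. d divides p, so lcm(d, lcm(s, r)) divides p. Since lcm(k, j) divides p, lcm(lcm(k, j), lcm(d, lcm(s, r))) divides p.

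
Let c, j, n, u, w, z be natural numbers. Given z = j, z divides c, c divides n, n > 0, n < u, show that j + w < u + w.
z = j and z divides c, hence j divides c. c divides n, so j divides n. Since n > 0, j ≤ n. n < u, so j < u. Then j + w < u + w.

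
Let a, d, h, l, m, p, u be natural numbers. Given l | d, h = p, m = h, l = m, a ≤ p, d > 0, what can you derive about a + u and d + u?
a + u ≤ d + u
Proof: Since m = h and h = p, m = p. l = m and l | d, therefore m | d. m = p, so p | d. Since d > 0, p ≤ d. Since a ≤ p, a ≤ d. Then a + u ≤ d + u.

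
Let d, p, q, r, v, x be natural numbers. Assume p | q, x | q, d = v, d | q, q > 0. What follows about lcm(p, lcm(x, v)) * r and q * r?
lcm(p, lcm(x, v)) * r ≤ q * r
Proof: d = v and d | q, thus v | q. Since x | q, lcm(x, v) | q. From p | q, lcm(p, lcm(x, v)) | q. q > 0, so lcm(p, lcm(x, v)) ≤ q. Then lcm(p, lcm(x, v)) * r ≤ q * r.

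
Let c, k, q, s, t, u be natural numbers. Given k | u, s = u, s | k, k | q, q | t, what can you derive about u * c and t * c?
u * c | t * c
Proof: s = u and s | k, hence u | k. k | u, so k = u. Because k | q and q | t, k | t. Since k = u, u | t. Then u * c | t * c.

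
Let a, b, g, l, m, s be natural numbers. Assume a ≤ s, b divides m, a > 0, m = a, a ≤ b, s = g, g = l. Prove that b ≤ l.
m = a and b divides m, therefore b divides a. From a > 0, b ≤ a. a ≤ b, so a = b. Because s = g and g = l, s = l. Since a ≤ s, a ≤ l. Since a = b, b ≤ l.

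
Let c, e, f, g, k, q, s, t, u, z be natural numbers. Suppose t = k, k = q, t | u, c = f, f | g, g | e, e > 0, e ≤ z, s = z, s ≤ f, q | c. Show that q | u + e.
t = k and k = q, therefore t = q. Since t | u, q | u. f | g and g | e, so f | e. e > 0, so f ≤ e. Since s = z and s ≤ f, z ≤ f. e ≤ z, so e ≤ f. Since f ≤ e, f = e. c = f, so c = e. q | c, so q | e. Since q | u, q | u + e.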